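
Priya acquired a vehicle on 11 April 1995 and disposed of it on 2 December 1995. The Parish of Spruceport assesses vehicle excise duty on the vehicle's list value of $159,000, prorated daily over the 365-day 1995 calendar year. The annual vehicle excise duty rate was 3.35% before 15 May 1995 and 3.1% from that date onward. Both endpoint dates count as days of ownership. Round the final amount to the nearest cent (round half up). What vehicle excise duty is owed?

$3,224.00

11 April – 14 May 1995: 34 days at 3.35% → $159,000 × 3.35% × 34/365 = $496.1671
15 May – 2 December 1995: 202 days at 3.1% → $159,000 × 3.1% × 202/365 = $2,727.8301
Total = $3,223.9973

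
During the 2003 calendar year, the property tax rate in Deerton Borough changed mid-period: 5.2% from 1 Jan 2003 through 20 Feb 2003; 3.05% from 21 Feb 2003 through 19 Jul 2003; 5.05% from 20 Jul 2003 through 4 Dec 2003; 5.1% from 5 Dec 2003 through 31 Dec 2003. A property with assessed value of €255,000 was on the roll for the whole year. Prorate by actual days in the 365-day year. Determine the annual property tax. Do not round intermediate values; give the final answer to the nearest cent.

1 Jan – 20 Feb 2003: 51 days at 5.2% → €255,000 × 5.2% × 51/365 = €1,852.7671
21 Feb – 19 Jul 2003: 149 days at 3.05% → €255,000 × 3.05% × 149/365 = €3,174.9247
20 Jul – 4 Dec 2003: 138 days at 5.05% → €255,000 × 5.05% × 138/365 = €4,868.7534
5 Dec – 31 Dec 2003: 27 days at 5.1% → €255,000 × 5.1% × 27/365 = €962.0137
Total = €10,858.4589

€10,858.46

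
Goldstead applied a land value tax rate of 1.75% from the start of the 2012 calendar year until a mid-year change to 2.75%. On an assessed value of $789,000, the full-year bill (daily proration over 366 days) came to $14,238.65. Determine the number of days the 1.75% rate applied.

Let d = days at the first rate; then 366 − d days at the second rate.
$789,000 × [1.75%·d + 2.75%·(366−d)] / 366 = $14,238.65
Solving gives d = 346, so the new rate took effect on 12 Dec 2012.

346 days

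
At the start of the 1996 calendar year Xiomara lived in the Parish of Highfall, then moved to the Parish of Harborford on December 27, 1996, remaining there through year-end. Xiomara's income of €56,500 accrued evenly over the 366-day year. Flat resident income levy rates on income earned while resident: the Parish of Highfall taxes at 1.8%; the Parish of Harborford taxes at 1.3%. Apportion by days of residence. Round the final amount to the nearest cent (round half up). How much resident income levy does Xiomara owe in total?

€1,013.14

The Parish of Highfall, January 1 – December 26, 1996: 361 days → €56,500 × 1.8% × 361/366 = €1,003.1066
The Parish of Harborford, December 27 – December 31, 1996: 5 days → €56,500 × 1.3% × 5/366 = €10.0342
Total = €1,013.1407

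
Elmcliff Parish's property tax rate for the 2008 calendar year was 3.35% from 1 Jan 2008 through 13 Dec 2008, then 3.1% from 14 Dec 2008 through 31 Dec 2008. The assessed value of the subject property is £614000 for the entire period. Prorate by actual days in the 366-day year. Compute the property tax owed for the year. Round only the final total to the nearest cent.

£20493.51

1 Jan – 13 Dec 2008: 348 days at 3.35% → £614000 × 3.35% × 348/366 = £19557.4098
14 Dec – 31 Dec 2008: 18 days at 3.1% → £614000 × 3.1% × 18/366 = £936.0984
Total = £20493.5082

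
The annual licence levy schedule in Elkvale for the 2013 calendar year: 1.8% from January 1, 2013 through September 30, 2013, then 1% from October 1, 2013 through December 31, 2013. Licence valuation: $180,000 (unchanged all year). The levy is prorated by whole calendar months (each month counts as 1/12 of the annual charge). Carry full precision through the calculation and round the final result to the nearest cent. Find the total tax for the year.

January 1 – September 30, 2013: 9 months at 1.8% → $180,000 × 1.8% × 9/12 = $2,430.0000
October 1 – December 31, 2013: 3 months at 1% → $180,000 × 1% × 3/12 = $450.0000
Total = $2,880.0000

$2,880.00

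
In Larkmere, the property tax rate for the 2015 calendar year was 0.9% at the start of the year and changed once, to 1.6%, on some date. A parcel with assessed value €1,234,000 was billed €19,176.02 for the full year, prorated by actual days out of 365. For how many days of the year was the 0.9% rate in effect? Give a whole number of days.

Let d = days at the first rate; then 365 − d days at the second rate.
€1,234,000 × [0.9%·d + 1.6%·(365−d)] / 365 = €19,176.02
Solving gives d = 24, so the new rate took effect on 25 Jan 2015.

24 days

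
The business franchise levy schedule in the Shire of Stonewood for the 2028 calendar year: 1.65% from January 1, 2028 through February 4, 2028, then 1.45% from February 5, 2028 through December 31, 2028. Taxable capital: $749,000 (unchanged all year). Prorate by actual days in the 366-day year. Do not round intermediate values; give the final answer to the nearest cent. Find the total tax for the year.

January 1 – February 4, 2028: 35 days at 1.65% → $749,000 × 1.65% × 35/366 = $1,181.8238
February 5 – December 31, 2028: 331 days at 1.45% → $749,000 × 1.45% × 331/366 = $9,821.9276
Total = $11,003.7514

$11,003.75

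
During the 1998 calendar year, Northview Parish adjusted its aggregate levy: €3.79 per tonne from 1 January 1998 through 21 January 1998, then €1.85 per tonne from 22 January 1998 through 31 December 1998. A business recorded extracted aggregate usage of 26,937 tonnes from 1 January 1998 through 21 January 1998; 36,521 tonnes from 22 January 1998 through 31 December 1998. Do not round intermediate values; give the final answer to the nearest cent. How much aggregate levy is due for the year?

€169,655.08

1 January – 21 January 1998: 26,937 tonnes at €3.79/tonne → €102,091.23
22 January – 31 December 1998: 36,521 tonnes at €1.85/tonne → €67,563.85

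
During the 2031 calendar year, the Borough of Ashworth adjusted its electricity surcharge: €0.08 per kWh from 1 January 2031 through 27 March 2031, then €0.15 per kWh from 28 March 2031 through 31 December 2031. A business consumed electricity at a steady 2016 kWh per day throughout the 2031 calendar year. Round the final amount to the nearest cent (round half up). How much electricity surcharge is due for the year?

1 January – 27 March 2031: 86 days × 2016 kWh/day = 173,376 kWh at €0.08/kWh → €13,870.08
28 March – 31 December 2031: 279 days × 2016 kWh/day = 562,464 kWh at €0.15/kWh → €84,369.60

€98,239.68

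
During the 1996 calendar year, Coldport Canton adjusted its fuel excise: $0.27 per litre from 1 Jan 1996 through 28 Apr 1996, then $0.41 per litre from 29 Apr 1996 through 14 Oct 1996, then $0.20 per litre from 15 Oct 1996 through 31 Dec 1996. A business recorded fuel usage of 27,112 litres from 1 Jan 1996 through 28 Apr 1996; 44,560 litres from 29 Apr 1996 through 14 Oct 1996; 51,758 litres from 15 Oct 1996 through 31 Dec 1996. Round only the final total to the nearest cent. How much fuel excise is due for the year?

1 Jan – 28 Apr 1996: 27,112 litres at $0.27/litre → $7,320.24
29 Apr – 14 Oct 1996: 44,560 litres at $0.41/litre → $18,269.60
15 Oct – 31 Dec 1996: 51,758 litres at $0.20/litre → $10,351.60

$35,941.44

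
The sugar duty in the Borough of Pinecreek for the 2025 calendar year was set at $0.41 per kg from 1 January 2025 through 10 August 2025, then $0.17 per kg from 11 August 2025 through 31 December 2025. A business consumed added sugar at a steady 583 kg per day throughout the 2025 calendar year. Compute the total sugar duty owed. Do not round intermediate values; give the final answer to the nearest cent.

$67,237.39

1 January – 10 August 2025: 222 days × 583 kg/day = 129,426 kg at $0.41/kg → $53,064.66
11 August – 31 December 2025: 143 days × 583 kg/day = 83,369 kg at $0.17/kg → $14,172.73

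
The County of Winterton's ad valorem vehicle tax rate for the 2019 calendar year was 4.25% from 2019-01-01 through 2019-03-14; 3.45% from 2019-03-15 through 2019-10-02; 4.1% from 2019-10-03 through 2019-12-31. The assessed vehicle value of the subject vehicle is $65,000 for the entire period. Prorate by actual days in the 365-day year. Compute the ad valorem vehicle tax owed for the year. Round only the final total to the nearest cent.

2019-01-01 to 2019-03-14: 73 days at 4.25% → $65,000 × 4.25% × 73/365 = $552.5000
2019-03-15 to 2019-10-02: 202 days at 3.45% → $65,000 × 3.45% × 202/365 = $1,241.0548
2019-10-03 to 2019-12-31: 90 days at 4.1% → $65,000 × 4.1% × 90/365 = $657.1233
Total = $2,450.6781

$2,450.68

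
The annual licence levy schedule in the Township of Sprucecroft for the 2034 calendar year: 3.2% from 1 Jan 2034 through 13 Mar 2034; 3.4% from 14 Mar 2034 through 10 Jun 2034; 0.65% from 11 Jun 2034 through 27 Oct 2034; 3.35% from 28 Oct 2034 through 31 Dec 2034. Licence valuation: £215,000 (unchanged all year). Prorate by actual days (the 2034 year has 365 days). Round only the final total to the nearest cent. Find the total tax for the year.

1 Jan – 13 Mar 2034: 72 days at 3.2% → £215,000 × 3.2% × 72/365 = £1,357.1507
14 Mar – 10 Jun 2034: 89 days at 3.4% → £215,000 × 3.4% × 89/365 = £1,782.4384
11 Jun – 27 Oct 2034: 139 days at 0.65% → £215,000 × 0.65% × 139/365 = £532.1986
28 Oct – 31 Dec 2034: 65 days at 3.35% → £215,000 × 3.35% × 65/365 = £1,282.6370
Total = £4,954.4247

£4,954.42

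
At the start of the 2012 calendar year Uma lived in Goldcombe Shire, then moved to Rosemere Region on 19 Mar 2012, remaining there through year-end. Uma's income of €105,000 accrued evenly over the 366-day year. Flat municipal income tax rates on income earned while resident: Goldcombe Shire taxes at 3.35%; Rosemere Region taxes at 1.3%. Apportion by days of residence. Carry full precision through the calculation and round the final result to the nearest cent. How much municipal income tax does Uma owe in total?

€1,823.73

Goldcombe Shire, 1 Jan – 18 Mar 2012: 78 days → €105,000 × 3.35% × 78/366 = €749.6311
Rosemere Region, 19 Mar – 31 Dec 2012: 288 days → €105,000 × 1.3% × 288/366 = €1,074.0984
Total = €1,823.7295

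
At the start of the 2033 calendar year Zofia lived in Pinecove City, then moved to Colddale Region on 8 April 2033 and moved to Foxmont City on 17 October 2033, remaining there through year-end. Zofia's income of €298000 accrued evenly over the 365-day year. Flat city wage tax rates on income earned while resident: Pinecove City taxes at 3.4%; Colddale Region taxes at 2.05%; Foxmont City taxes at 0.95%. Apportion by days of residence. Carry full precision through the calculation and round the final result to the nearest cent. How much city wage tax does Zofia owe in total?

Pinecove City, 1 January – 7 April 2033: 97 days → €298000 × 3.4% × 97/365 = €2692.6137
Colddale Region, 8 April – 16 October 2033: 192 days → €298000 × 2.05% × 192/365 = €3213.5014
Foxmont City, 17 October – 31 December 2033: 76 days → €298000 × 0.95% × 76/365 = €589.4685
Total = €6495.5836

€6495.58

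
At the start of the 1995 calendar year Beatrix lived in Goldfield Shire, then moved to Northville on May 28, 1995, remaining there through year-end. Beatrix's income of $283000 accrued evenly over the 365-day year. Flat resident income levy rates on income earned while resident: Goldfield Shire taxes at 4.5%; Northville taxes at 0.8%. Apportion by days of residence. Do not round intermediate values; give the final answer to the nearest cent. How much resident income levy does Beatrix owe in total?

Goldfield Shire, January 1 – May 27, 1995: 147 days → $283000 × 4.5% × 147/365 = $5128.8904
Northville, May 28 – December 31, 1995: 218 days → $283000 × 0.8% × 218/365 = $1352.1973
Total = $6481.0877

$6481.09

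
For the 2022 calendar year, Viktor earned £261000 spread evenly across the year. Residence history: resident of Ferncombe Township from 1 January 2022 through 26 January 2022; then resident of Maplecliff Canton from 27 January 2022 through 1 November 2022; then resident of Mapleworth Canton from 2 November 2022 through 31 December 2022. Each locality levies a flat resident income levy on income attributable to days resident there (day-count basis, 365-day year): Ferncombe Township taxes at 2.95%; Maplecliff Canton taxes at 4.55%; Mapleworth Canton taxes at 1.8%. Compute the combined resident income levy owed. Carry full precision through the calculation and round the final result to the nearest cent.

Ferncombe Township, 1 January – 26 January 2022: 26 days → £261000 × 2.95% × 26/365 = £548.4575
Maplecliff Canton, 27 January – 1 November 2022: 279 days → £261000 × 4.55% × 279/365 = £9077.4370
Mapleworth Canton, 2 November – 31 December 2022: 60 days → £261000 × 1.8% × 60/365 = £772.2740
Total = £10398.1685

£10398.17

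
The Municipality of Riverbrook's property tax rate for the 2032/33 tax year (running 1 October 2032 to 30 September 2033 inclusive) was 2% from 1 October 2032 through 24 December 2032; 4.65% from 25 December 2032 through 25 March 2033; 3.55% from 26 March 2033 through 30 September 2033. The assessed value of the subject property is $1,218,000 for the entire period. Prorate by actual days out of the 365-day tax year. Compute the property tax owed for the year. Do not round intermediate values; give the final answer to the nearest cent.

$42,182.84

1 October – 24 December 2032: 85 days at 2% → $1,218,000 × 2% × 85/365 = $5,672.8767
25 December 2032 – 25 March 2033: 91 days at 4.65% → $1,218,000 × 4.65% × 91/365 = $14,120.4575
26 March – 30 September 2033: 189 days at 3.55% → $1,218,000 × 3.55% × 189/365 = $22,389.5096
Total = $42,182.8438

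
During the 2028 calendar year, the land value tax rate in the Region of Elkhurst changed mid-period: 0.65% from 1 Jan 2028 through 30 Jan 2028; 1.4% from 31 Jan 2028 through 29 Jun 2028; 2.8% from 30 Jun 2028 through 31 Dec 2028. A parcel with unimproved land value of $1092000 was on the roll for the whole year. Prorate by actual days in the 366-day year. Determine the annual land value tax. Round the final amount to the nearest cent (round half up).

1 Jan – 30 Jan 2028: 30 days at 0.65% → $1092000 × 0.65% × 30/366 = $581.8033
31 Jan – 29 Jun 2028: 151 days at 1.4% → $1092000 × 1.4% × 151/366 = $6307.3443
30 Jun – 31 Dec 2028: 185 days at 2.8% → $1092000 × 2.8% × 185/366 = $15455.0820
Total = $22344.2295

$22344.23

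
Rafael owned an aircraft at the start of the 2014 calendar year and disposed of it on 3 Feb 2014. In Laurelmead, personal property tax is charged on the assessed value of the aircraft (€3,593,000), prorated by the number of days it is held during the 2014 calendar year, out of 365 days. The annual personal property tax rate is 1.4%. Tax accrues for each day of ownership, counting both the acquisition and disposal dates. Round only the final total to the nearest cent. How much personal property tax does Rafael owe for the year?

€4,685.67

Days held (1 Jan – 3 Feb 2014): 34 out of 365
Tax = €3,593,000 × 1.4% × 34/365 = €4,685.6658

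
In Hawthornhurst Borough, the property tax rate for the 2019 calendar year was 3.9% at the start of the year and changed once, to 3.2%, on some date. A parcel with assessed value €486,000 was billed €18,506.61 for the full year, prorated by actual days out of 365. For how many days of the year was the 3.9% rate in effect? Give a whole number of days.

317 days

Let d = days at the first rate; then 365 − d days at the second rate.
€486,000 × [3.9%·d + 3.2%·(365−d)] / 365 = €18,506.61
Solving gives d = 317, so the new rate took effect on 14 Nov 2019.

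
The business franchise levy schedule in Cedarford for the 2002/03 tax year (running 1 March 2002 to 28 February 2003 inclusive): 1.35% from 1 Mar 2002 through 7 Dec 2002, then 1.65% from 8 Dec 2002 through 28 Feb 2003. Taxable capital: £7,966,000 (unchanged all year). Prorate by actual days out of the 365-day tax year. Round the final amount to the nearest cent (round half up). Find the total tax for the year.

1 Mar – 7 Dec 2002: 282 days at 1.35% → £7,966,000 × 1.35% × 282/365 = £83,086.4712
8 Dec 2002 – 28 Feb 2003: 83 days at 1.65% → £7,966,000 × 1.65% × 83/365 = £29,888.8685
Total = £112,975.3397

£112,975.34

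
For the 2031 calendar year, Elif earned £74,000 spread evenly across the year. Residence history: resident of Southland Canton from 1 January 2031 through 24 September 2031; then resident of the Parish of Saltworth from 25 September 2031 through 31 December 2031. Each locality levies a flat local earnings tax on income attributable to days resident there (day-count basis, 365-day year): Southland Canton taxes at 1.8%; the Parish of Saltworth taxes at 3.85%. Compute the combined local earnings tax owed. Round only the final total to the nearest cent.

Southland Canton, 1 January – 24 September 2031: 267 days → £74,000 × 1.8% × 267/365 = £974.3671
The Parish of Saltworth, 25 September – 31 December 2031: 98 days → £74,000 × 3.85% × 98/365 = £764.9370
Total = £1,739.3041

£1,739.30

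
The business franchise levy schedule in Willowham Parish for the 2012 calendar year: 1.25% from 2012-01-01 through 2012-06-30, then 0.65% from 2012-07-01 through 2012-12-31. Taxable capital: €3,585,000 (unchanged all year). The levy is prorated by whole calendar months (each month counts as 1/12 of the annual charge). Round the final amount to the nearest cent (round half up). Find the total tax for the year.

2012-01-01 to 2012-06-30: 6 months at 1.25% → €3,585,000 × 1.25% × 6/12 = €22,406.2500
2012-07-01 to 2012-12-31: 6 months at 0.65% → €3,585,000 × 0.65% × 6/12 = €11,651.2500
Total = €34,057.5000

€34,057.50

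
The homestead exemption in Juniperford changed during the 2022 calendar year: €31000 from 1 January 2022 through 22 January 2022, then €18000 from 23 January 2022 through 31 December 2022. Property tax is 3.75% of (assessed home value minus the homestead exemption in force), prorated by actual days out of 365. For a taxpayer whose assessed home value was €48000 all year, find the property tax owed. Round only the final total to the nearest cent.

1 January – 22 January 2022: 22 days, exemption €31000 → (€48000 − €31000) × 3.75% × 22/365 = €38.4247
23 January – 31 December 2022: 343 days, exemption €18000 → (€48000 − €18000) × 3.75% × 343/365 = €1057.1918
Total = €1095.6164

€1095.62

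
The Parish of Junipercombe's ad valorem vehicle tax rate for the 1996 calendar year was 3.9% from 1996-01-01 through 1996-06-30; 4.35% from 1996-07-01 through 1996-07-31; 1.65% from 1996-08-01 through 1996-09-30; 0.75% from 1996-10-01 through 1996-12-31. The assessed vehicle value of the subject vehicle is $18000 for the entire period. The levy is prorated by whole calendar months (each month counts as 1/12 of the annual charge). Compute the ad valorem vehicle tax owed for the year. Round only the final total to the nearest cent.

$499.50

1996-01-01 to 1996-06-30: 6 months at 3.9% → $18000 × 3.9% × 6/12 = $351.0000
1996-07-01 to 1996-07-31: 1 month at 4.35% → $18000 × 4.35% × 1/12 = $65.2500
1996-08-01 to 1996-09-30: 2 months at 1.65% → $18000 × 1.65% × 2/12 = $49.5000
1996-10-01 to 1996-12-31: 3 months at 0.75% → $18000 × 0.75% × 3/12 = $33.7500
Total = $499.5000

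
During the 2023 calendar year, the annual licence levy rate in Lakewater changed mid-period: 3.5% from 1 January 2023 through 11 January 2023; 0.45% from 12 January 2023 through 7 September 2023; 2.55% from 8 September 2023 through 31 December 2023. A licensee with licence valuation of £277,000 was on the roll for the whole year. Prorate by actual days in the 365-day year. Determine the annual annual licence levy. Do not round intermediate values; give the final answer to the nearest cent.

£3,333.87

1 January – 11 January 2023: 11 days at 3.5% → £277,000 × 3.5% × 11/365 = £292.1781
12 January – 7 September 2023: 239 days at 0.45% → £277,000 × 0.45% × 239/365 = £816.2014
8 September – 31 December 2023: 115 days at 2.55% → £277,000 × 2.55% × 115/365 = £2,225.4863
Total = £3,333.8658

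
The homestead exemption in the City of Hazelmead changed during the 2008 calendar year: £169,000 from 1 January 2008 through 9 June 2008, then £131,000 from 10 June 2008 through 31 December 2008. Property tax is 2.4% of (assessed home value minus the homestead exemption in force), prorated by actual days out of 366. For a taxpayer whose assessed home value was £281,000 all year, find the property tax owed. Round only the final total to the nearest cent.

£3,198.82

1 January – 9 June 2008: 161 days, exemption £169,000 → (£281,000 − £169,000) × 2.4% × 161/366 = £1,182.4262
10 June – 31 December 2008: 205 days, exemption £131,000 → (£281,000 − £131,000) × 2.4% × 205/366 = £2,016.3934
Total = £3,198.8197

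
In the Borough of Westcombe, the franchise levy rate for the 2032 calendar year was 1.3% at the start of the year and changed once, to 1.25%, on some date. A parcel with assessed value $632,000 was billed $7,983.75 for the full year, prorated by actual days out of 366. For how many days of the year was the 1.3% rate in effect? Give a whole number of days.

97 days

Let d = days at the first rate; then 366 − d days at the second rate.
$632,000 × [1.3%·d + 1.25%·(366−d)] / 366 = $7,983.75
Solving gives d = 97, so the new rate took effect on 7 April 2032.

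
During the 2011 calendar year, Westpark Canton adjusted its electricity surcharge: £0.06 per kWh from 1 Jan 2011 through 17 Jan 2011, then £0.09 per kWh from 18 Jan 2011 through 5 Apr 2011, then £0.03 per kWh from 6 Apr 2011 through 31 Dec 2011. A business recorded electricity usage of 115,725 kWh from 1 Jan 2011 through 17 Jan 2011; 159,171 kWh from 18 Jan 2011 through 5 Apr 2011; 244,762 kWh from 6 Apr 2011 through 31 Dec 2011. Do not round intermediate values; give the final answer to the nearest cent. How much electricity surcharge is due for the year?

£28611.75

1 Jan – 17 Jan 2011: 115,725 kWh at £0.06/kWh → £6943.50
18 Jan – 5 Apr 2011: 159,171 kWh at £0.09/kWh → £14325.39
6 Apr – 31 Dec 2011: 244,762 kWh at £0.03/kWh → £7342.86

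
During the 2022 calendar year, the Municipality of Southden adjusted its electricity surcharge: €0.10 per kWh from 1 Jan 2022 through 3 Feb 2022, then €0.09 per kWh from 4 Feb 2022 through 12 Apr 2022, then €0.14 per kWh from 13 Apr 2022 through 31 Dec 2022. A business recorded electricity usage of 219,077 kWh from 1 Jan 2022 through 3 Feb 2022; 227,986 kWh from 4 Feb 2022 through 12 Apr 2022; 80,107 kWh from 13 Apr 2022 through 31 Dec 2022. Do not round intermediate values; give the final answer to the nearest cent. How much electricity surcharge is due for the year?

€53,641.42

1 Jan – 3 Feb 2022: 219,077 kWh at €0.10/kWh → €21,907.70
4 Feb – 12 Apr 2022: 227,986 kWh at €0.09/kWh → €20,518.74
13 Apr – 31 Dec 2022: 80,107 kWh at €0.14/kWh → €11,214.98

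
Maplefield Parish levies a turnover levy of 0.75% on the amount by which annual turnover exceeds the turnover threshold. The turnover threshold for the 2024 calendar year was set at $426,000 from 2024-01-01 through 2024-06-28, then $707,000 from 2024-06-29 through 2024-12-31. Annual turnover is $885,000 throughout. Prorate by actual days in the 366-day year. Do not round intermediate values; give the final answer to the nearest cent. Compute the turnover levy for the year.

$2,371.48

2024-01-01 to 2024-06-28: 180 days, exemption $426,000 → ($885,000 − $426,000) × 0.75% × 180/366 = $1,693.0328
2024-06-29 to 2024-12-31: 186 days, exemption $707,000 → ($885,000 − $707,000) × 0.75% × 186/366 = $678.4426
Total = $2,371.4754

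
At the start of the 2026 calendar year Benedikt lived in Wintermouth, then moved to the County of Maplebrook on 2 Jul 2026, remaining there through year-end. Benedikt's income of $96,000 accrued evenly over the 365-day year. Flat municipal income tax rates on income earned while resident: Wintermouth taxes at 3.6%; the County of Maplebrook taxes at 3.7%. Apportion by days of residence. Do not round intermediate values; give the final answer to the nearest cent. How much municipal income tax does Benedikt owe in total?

$3,504.13

Wintermouth, 1 Jan – 1 Jul 2026: 182 days → $96,000 × 3.6% × 182/365 = $1,723.2658
The County of Maplebrook, 2 Jul – 31 Dec 2026: 183 days → $96,000 × 3.7% × 183/365 = $1,780.8658
Total = $3,504.1315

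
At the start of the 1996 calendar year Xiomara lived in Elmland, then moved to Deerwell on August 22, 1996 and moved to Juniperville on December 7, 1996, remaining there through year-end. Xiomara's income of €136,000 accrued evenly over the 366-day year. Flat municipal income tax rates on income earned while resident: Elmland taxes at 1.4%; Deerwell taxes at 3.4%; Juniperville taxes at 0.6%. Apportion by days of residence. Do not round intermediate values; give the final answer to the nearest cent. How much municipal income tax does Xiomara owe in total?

€2,624.87

Elmland, January 1 – August 21, 1996: 234 days → €136,000 × 1.4% × 234/366 = €1,217.3115
Deerwell, August 22 – December 6, 1996: 107 days → €136,000 × 3.4% × 107/366 = €1,351.8251
Juniperville, December 7 – December 31, 1996: 25 days → €136,000 × 0.6% × 25/366 = €55.7377
Total = €2,624.8743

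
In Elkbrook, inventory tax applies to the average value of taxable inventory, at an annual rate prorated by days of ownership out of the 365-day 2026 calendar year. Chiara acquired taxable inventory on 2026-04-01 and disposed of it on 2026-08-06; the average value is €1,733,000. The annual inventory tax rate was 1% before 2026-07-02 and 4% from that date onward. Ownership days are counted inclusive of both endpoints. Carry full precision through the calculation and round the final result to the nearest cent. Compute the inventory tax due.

2026-04-01 to 2026-07-01: 92 days at 1% → €1,733,000 × 1% × 92/365 = €4,368.1096
2026-07-02 to 2026-08-06: 36 days at 4% → €1,733,000 × 4% × 36/365 = €6,837.0411
Total = €11,205.1507

€11,205.15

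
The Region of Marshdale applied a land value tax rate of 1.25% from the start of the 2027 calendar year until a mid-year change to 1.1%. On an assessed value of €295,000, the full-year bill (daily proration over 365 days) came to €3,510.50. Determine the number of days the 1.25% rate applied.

219 days

Let d = days at the first rate; then 365 − d days at the second rate.
€295,000 × [1.25%·d + 1.1%·(365−d)] / 365 = €3,510.50
Solving gives d = 219, so the new rate took effect on 8 August 2027.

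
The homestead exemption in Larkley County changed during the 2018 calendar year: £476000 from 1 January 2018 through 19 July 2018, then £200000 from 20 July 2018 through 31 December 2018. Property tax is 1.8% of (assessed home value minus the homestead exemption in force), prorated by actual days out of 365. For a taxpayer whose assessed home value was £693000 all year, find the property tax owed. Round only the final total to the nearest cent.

1 January – 19 July 2018: 200 days, exemption £476000 → (£693000 − £476000) × 1.8% × 200/365 = £2140.2740
20 July – 31 December 2018: 165 days, exemption £200000 → (£693000 − £200000) × 1.8% × 165/365 = £4011.5342
Total = £6151.8082

£6151.81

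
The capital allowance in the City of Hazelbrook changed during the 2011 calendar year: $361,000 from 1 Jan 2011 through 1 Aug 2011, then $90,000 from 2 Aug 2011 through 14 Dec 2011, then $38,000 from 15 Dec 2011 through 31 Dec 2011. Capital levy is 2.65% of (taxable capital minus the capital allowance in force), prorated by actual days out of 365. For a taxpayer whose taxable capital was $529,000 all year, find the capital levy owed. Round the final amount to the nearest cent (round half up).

$7,506.83

1 Jan – 1 Aug 2011: 213 days, exemption $361,000 → ($529,000 − $361,000) × 2.65% × 213/365 = $2,598.0164
2 Aug – 14 Dec 2011: 135 days, exemption $90,000 → ($529,000 − $90,000) × 2.65% × 135/365 = $4,302.8014
15 Dec – 31 Dec 2011: 17 days, exemption $38,000 → ($529,000 − $38,000) × 2.65% × 17/365 = $606.0151
Total = $7,506.8329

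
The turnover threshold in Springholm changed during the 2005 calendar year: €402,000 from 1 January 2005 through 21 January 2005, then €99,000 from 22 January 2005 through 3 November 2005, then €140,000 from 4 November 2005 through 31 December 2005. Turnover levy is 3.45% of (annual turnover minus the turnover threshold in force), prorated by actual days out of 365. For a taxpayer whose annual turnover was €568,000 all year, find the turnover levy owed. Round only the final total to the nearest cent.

€15,354.30

1 January – 21 January 2005: 21 days, exemption €402,000 → (€568,000 − €402,000) × 3.45% × 21/365 = €329.4986
22 January – 3 November 2005: 286 days, exemption €99,000 → (€568,000 − €99,000) × 3.45% × 286/365 = €12,678.4192
4 November – 31 December 2005: 58 days, exemption €140,000 → (€568,000 − €140,000) × 3.45% × 58/365 = €2,346.3781
Total = €15,354.2959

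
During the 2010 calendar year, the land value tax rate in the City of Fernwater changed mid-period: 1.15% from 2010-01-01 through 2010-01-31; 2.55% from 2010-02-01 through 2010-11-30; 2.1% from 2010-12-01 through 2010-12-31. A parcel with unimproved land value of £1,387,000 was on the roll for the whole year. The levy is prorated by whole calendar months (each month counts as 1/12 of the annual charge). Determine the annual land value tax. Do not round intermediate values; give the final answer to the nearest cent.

£33,230.21

2010-01-01 to 2010-01-31: 1 month at 1.15% → £1,387,000 × 1.15% × 1/12 = £1,329.2083
2010-02-01 to 2010-11-30: 10 months at 2.55% → £1,387,000 × 2.55% × 10/12 = £29,473.7500
2010-12-01 to 2010-12-31: 1 month at 2.1% → £1,387,000 × 2.1% × 1/12 = £2,427.2500
Total = £33,230.2083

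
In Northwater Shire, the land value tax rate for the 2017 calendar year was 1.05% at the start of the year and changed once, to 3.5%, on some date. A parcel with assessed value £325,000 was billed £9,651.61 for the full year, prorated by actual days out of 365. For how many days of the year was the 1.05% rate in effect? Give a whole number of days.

Let d = days at the first rate; then 365 − d days at the second rate.
£325,000 × [1.05%·d + 3.5%·(365−d)] / 365 = £9,651.61
Solving gives d = 79, so the new rate took effect on March 21, 2017.

79 days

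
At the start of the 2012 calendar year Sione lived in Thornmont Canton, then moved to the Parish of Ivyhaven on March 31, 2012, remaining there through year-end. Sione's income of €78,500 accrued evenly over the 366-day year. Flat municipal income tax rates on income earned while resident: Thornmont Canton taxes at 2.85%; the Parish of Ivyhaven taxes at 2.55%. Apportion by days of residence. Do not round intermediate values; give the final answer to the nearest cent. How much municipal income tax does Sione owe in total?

€2,059.66

Thornmont Canton, January 1 – March 30, 2012: 90 days → €78,500 × 2.85% × 90/366 = €550.1434
The Parish of Ivyhaven, March 31 – December 31, 2012: 276 days → €78,500 × 2.55% × 276/366 = €1,509.5164
Total = €2,059.6598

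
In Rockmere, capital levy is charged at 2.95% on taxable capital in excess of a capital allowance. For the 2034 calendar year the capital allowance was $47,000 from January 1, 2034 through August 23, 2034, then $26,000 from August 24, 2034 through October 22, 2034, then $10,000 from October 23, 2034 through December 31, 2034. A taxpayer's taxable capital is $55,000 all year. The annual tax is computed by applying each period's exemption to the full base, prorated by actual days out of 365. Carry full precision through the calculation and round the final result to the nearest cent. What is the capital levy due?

$547.16

January 1 – August 23, 2034: 235 days, exemption $47,000 → ($55,000 − $47,000) × 2.95% × 235/365 = $151.9452
August 24 – October 22, 2034: 60 days, exemption $26,000 → ($55,000 − $26,000) × 2.95% × 60/365 = $140.6301
October 23 – December 31, 2034: 70 days, exemption $10,000 → ($55,000 − $10,000) × 2.95% × 70/365 = $254.5890
Total = $547.1644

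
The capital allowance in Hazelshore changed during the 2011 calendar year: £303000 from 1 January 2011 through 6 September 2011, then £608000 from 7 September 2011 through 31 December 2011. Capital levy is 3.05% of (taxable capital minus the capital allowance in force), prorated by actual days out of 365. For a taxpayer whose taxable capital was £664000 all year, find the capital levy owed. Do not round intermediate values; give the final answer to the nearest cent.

1 January – 6 September 2011: 249 days, exemption £303000 → (£664000 − £303000) × 3.05% × 249/365 = £7511.2726
7 September – 31 December 2011: 116 days, exemption £608000 → (£664000 − £608000) × 3.05% × 116/365 = £542.8164
Total = £8054.0890

£8054.09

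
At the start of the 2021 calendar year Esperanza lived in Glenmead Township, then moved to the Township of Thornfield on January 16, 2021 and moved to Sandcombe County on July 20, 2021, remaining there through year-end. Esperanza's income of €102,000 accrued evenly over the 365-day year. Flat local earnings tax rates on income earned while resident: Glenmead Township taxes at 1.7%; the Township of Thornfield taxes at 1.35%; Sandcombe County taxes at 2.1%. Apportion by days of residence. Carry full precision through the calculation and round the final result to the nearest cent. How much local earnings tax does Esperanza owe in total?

€1,737.49

Glenmead Township, January 1 – January 15, 2021: 15 days → €102,000 × 1.7% × 15/365 = €71.2603
The Township of Thornfield, January 16 – July 19, 2021: 185 days → €102,000 × 1.35% × 185/365 = €697.9315
Sandcombe County, July 20 – December 31, 2021: 165 days → €102,000 × 2.1% × 165/365 = €968.3014
Total = €1,737.4932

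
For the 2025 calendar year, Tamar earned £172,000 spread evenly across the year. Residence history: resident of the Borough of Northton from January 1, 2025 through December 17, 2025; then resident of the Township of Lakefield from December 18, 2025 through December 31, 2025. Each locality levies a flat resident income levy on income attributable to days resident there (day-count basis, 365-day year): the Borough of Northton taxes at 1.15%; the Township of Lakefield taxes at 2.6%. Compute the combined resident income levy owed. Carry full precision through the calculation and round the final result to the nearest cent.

£2,073.66

The Borough of Northton, January 1 – December 17, 2025: 351 days → £172,000 × 1.15% × 351/365 = £1,902.1315
The Township of Lakefield, December 18 – December 31, 2025: 14 days → £172,000 × 2.6% × 14/365 = £171.5288
Total = £2,073.6603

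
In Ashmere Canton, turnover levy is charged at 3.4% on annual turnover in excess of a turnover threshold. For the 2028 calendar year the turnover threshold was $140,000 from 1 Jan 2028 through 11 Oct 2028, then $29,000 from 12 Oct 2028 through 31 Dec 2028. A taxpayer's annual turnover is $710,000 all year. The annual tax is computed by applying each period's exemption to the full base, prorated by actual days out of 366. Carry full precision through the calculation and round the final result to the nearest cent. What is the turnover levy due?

$20,215.23

1 Jan – 11 Oct 2028: 285 days, exemption $140,000 → ($710,000 − $140,000) × 3.4% × 285/366 = $15,090.9836
12 Oct – 31 Dec 2028: 81 days, exemption $29,000 → ($710,000 − $29,000) × 3.4% × 81/366 = $5,124.2459
Total = $20,215.2295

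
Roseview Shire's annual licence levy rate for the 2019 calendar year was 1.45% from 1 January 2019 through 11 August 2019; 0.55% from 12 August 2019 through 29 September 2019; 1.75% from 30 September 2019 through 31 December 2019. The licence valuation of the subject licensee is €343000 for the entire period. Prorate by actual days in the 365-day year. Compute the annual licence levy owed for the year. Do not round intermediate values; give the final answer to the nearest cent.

1 January – 11 August 2019: 223 days at 1.45% → €343000 × 1.45% × 223/365 = €3038.6041
12 August – 29 September 2019: 49 days at 0.55% → €343000 × 0.55% × 49/365 = €253.2562
30 September – 31 December 2019: 93 days at 1.75% → €343000 × 1.75% × 93/365 = €1529.4041
Total = €4821.2644

€4821.26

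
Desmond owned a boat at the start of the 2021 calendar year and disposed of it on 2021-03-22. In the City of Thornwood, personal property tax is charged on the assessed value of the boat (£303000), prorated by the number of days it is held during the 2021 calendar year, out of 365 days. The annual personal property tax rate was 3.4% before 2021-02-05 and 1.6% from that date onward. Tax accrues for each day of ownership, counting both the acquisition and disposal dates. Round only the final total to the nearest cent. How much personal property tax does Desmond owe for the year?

2021-01-01 to 2021-02-04: 35 days at 3.4% → £303000 × 3.4% × 35/365 = £987.8630
2021-02-05 to 2021-03-22: 46 days at 1.6% → £303000 × 1.6% × 46/365 = £610.9808
Total = £1598.8438

£1598.84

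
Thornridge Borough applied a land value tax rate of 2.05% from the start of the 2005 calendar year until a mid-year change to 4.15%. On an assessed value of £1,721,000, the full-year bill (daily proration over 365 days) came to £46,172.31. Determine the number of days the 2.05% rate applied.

255 days

Let d = days at the first rate; then 365 − d days at the second rate.
£1,721,000 × [2.05%·d + 4.15%·(365−d)] / 365 = £46,172.31
Solving gives d = 255, so the new rate took effect on 13 Sep 2005.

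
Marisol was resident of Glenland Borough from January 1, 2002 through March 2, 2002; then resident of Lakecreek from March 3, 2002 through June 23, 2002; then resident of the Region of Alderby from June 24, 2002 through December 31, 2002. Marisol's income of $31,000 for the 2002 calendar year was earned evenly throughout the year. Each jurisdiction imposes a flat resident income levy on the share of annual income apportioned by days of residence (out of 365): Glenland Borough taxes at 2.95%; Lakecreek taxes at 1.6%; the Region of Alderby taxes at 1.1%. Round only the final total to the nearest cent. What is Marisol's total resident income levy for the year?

$484.83

Glenland Borough, January 1 – March 2, 2002: 61 days → $31,000 × 2.95% × 61/365 = $152.8342
Lakecreek, March 3 – June 23, 2002: 113 days → $31,000 × 1.6% × 113/365 = $153.5562
The Region of Alderby, June 24 – December 31, 2002: 191 days → $31,000 × 1.1% × 191/365 = $178.4411
Total = $484.8315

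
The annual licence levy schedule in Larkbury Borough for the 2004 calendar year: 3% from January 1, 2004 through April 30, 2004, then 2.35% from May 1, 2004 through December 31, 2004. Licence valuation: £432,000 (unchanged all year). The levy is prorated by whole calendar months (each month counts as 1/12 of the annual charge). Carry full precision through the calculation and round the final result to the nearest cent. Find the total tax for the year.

January 1 – April 30, 2004: 4 months at 3% → £432,000 × 3% × 4/12 = £4,320.0000
May 1 – December 31, 2004: 8 months at 2.35% → £432,000 × 2.35% × 8/12 = £6,768.0000
Total = £11,088.0000

£11,088.00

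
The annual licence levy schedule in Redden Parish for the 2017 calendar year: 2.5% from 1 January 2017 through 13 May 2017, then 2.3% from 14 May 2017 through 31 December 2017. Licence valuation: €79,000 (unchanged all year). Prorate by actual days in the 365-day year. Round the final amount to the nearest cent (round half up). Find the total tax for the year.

€1,874.57

1 January – 13 May 2017: 133 days at 2.5% → €79,000 × 2.5% × 133/365 = €719.6575
14 May – 31 December 2017: 232 days at 2.3% → €79,000 × 2.3% × 232/365 = €1,154.9151
Total = €1,874.5726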